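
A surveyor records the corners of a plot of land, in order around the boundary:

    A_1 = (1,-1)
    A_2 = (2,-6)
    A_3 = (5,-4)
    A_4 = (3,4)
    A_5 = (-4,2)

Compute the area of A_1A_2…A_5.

37

Apply the shoelace formula: 2A = Σ (x_i·y_{i+1} − x_{i+1}·y_i), indices taken mod 5.
Σ = (-4) + (22) + (32) + (22) + (2) = 74
Area = |Σ|/2 = 37.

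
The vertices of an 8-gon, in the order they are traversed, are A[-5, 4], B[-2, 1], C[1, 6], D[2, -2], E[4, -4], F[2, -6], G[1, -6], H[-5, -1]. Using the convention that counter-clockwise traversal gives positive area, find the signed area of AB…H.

-51

Apply the shoelace (surveyor's) formula: 2A = Σ (x_i·y_{i+1} − x_{i+1}·y_i), indices taken mod 8.
Σ = (3) + (-13) + (-14) + (0) + (-16) + (-6) + (-31) + (-25) = -102
Signed area = Σ/2 = -51 (negative ⇒ clockwise traversal).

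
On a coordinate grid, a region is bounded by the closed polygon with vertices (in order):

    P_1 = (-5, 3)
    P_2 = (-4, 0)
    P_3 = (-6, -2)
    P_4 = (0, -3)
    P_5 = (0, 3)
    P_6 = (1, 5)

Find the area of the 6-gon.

31.5

Apply Gauss's area formula: 2A = Σ (x_i·y_{i+1} − x_{i+1}·y_i), indices taken mod 6.
P_1→P_2: (-5)(0) − (-4)(3) = 12
P_2→P_3: (-4)(-2) − (-6)(0) = 8
P_3→P_4: (-6)(-3) − (0)(-2) = 18
P_4→P_5: (0)(3) − (0)(-3) = 0
P_5→P_6: (0)(5) − (1)(3) = -3
P_6→P_1: (1)(3) − (-5)(5) = 28
Σ = 63
Area = |Σ|/2 = 31.5.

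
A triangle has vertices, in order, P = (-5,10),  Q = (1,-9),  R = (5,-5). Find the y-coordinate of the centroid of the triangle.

Apply the shoelace formula. First the cross-terms c_i = x_i·y_{i+1} − x_{i+1}·y_i:
  35, 40, 25  ⇒  2A = 100, A = 50.
Then Σ (y_i + y_{i+1})·c_i = -400, so ȳ = -400 / (6·50) = -4/3.

-4/3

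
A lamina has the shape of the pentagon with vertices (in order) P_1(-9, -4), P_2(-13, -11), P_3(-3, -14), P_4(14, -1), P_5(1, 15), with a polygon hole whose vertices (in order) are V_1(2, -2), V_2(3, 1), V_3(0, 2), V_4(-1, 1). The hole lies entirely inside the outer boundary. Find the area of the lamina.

360.5

Outer boundary:
Apply the shoelace formula: 2A = Σ (x_i·y_{i+1} − x_{i+1}·y_i), indices taken mod 5.
Cross-terms: 47, 149, 199, 211, 131  ⇒  Σ = 737
Area = |Σ|/2 = 368.5.
Hole:
Apply the surveyor's formula: 2A = Σ (x_i·y_{i+1} − x_{i+1}·y_i), indices taken mod 4.
Σ = (8) + (6) + (2) + (0) = 16
Area = |Σ|/2 = 8.
Net area = 368.5 − 8 = 360.5.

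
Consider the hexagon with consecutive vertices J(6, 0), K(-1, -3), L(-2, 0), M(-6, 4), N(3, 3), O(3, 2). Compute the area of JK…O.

38.5

Apply Gauss's area formula: 2A = Σ (x_i·y_{i+1} − x_{i+1}·y_i), indices taken mod 6.
Σ = (-18) + (-6) + (-8) + (-30) + (-3) + (-12) = -77
Area = |Σ|/2 = 38.5.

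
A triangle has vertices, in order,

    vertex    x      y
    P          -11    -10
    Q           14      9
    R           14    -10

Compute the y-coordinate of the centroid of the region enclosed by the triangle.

-11/3

Apply the shoelace formula. First the cross-terms c_i = x_i·y_{i+1} − x_{i+1}·y_i:
  41, -266, -250  ⇒  2A = -475, A = -237.5.
Then Σ (y_i + y_{i+1})·c_i = 5225, so ȳ = 5225 / (6·(-237.5)) = -11/3.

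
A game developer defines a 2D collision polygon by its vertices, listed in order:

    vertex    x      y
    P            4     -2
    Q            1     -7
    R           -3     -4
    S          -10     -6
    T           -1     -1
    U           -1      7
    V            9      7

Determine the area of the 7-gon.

Σ = (-26) + (-25) + (-22) + (4) + (-8) + (-70) + (-46) = -193
Area = |Σ|/2 = 96.5.

96.5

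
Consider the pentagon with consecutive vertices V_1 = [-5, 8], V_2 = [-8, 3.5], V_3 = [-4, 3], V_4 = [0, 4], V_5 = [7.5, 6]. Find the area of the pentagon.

40.25

V_1→V_2: (-5)(3.5) − (-8)(8) = 46.5
V_2→V_3: (-8)(3) − (-4)(3.5) = -10
V_3→V_4: (-4)(4) − (0)(3) = -16
V_4→V_5: (0)(6) − (7.5)(4) = -30
V_5→V_1: (7.5)(8) − (-5)(6) = 90
Σ = 80.5
Area = |Σ|/2 = 40.25.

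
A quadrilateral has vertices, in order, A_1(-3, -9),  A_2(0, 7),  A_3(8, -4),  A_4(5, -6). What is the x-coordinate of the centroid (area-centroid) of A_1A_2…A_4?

125/72

Apply the surveyor's formula. First the cross-terms c_i = x_i·y_{i+1} − x_{i+1}·y_i:
  -21, -56, -28, -63  ⇒  2A = -168, A = -84.
Then Σ (x_i + x_{i+1})·c_i = -875, so x̄ = -875 / (6·(-84)) = 125/72.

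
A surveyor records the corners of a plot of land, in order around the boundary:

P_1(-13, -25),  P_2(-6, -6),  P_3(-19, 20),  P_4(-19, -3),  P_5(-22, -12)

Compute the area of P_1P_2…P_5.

Apply the shoelace (surveyor's) formula: 2A = Σ (x_i·y_{i+1} − x_{i+1}·y_i), indices taken mod 5.
Σ = (-72) + (-234) + (437) + (162) + (394) = 687
Area = |Σ|/2 = 343.5.

343.5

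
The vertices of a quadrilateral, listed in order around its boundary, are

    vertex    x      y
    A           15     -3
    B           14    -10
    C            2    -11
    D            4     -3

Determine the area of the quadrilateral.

85.5

Apply the surveyor's formula: 2A = Σ (x_i·y_{i+1} − x_{i+1}·y_i), indices taken mod 4.
Σ = (-108) + (-134) + (38) + (33) = -171
Area = |Σ|/2 = 85.5.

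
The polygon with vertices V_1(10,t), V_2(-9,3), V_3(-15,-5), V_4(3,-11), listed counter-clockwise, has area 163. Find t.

-7

Write out the shoelace sum; only the two edges meeting at V_1 involve t:
2·Area = [(3·t − 10·(-11)) + (10·3 − (-9)·t)] + 270
       = 12·t + 410 = 326
⇒ t = -7.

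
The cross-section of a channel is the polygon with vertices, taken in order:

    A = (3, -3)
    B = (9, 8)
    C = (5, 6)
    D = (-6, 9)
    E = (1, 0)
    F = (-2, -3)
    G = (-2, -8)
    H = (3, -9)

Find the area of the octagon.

102

Apply Gauss's area formula: 2A = Σ (x_i·y_{i+1} − x_{i+1}·y_i), indices taken mod 8.
A→B: (3)(8) − (9)(-3) = 51
B→C: (9)(6) − (5)(8) = 14
C→D: (5)(9) − (-6)(6) = 81
D→E: (-6)(0) − (1)(9) = -9
E→F: (1)(-3) − (-2)(0) = -3
F→G: (-2)(-8) − (-2)(-3) = 10
G→H: (-2)(-9) − (3)(-8) = 42
H→A: (3)(-3) − (3)(-9) = 18
Σ = 204
Area = |Σ|/2 = 102.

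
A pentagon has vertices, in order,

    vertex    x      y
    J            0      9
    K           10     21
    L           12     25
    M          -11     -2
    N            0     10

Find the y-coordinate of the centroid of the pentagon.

2101/147

Apply the surveyor's formula. First the cross-terms c_i = x_i·y_{i+1} − x_{i+1}·y_i:
  -90, -2, 251, -110, 0  ⇒  2A = 49, A = 24.5.
Then Σ (y_i + y_{i+1})·c_i = 2101, so ȳ = 2101 / (6·24.5) = 2101/147.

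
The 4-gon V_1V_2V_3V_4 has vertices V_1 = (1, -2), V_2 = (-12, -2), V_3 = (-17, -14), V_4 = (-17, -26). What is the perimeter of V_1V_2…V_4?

|V_1V_2| = √((-13)² + (0)²) = √169 = 13
|V_2V_3| = √((-5)² + (-12)²) = √169 = 13
|V_3V_4| = √((0)² + (-12)²) = √144 = 12
|V_4V_1| = √((18)² + (24)²) = √900 = 30
Perimeter = 13 + 13 + 12 + 30 = 68.

68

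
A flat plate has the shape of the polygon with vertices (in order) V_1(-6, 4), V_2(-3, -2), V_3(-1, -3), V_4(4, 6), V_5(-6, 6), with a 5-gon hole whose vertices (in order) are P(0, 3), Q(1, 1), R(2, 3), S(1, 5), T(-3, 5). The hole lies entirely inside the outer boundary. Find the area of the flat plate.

46.5

Outer boundary:
Apply Gauss's area formula: 2A = Σ (x_i·y_{i+1} − x_{i+1}·y_i), indices taken mod 5.
V_1→V_2: (-6)(-2) − (-3)(4) = 24
V_2→V_3: (-3)(-3) − (-1)(-2) = 7
V_3→V_4: (-1)(6) − (4)(-3) = 6
V_4→V_5: (4)(6) − (-6)(6) = 60
V_5→V_1: (-6)(4) − (-6)(6) = 12
Σ = 109
Area = |Σ|/2 = 54.5.
Hole:
Apply Gauss's area formula: 2A = Σ (x_i·y_{i+1} − x_{i+1}·y_i), indices taken mod 5.
P→Q: (0)(1) − (1)(3) = -3
Q→R: (1)(3) − (2)(1) = 1
R→S: (2)(5) − (1)(3) = 7
S→T: (1)(5) − (-3)(5) = 20
T→P: (-3)(3) − (0)(5) = -9
Σ = 16
Area = |Σ|/2 = 8.
Net area = 54.5 − 8 = 46.5.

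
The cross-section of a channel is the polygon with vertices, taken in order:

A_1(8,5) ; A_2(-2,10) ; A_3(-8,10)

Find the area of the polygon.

15

Apply the shoelace formula: 2A = Σ (x_i·y_{i+1} − x_{i+1}·y_i), indices taken mod 3.
Σ = (90) + (60) + (-120) = 30
Area = |Σ|/2 = 15.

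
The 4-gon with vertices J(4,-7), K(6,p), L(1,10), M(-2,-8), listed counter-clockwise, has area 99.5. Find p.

13

The doubled signed area Σ (x_i y_{i+1} − x_{i+1} y_i) is linear in p.
With p=0 it equals 160; the coefficient of p is 3 (from the two edges through K).
So 3·p + 160 = 2·99.5 = 199 ⇒ p = 13.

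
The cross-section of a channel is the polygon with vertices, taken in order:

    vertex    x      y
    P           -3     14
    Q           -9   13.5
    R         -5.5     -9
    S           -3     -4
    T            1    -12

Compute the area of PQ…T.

Apply the shoelace (surveyor's) formula: 2A = Σ (x_i·y_{i+1} − x_{i+1}·y_i), indices taken mod 5.
Σ = (85.5) + (155.25) + (-5) + (40) + (-22) = 253.75
Area = |Σ|/2 = 126.875.

126.875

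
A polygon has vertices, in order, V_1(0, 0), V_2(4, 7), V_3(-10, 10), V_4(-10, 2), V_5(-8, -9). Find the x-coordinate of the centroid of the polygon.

Apply Gauss's area formula. First the cross-terms c_i = x_i·y_{i+1} − x_{i+1}·y_i:
  0, 110, 80, 106, 0  ⇒  2A = 296, A = 148.
Then Σ (x_i + x_{i+1})·c_i = -4168, so x̄ = -4168 / (6·148) = -521/111.

-521/111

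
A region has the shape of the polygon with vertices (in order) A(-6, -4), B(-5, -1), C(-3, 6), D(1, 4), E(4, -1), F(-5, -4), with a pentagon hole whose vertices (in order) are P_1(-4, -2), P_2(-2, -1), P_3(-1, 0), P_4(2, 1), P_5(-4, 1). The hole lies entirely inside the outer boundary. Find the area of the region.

45.5

Outer boundary:
A→B: (-6)(-1) − (-5)(-4) = -14
B→C: (-5)(6) − (-3)(-1) = -33
C→D: (-3)(4) − (1)(6) = -18
D→E: (1)(-1) − (4)(4) = -17
E→F: (4)(-4) − (-5)(-1) = -21
F→A: (-5)(-4) − (-6)(-4) = -4
Σ = -107
Area = |Σ|/2 = 53.5.
Hole:
Apply the shoelace formula: 2A = Σ (x_i·y_{i+1} − x_{i+1}·y_i), indices taken mod 5.
Σ = (0) + (-1) + (-1) + (6) + (12) = 16
Area = |Σ|/2 = 8.
Net area = 53.5 − 8 = 45.5.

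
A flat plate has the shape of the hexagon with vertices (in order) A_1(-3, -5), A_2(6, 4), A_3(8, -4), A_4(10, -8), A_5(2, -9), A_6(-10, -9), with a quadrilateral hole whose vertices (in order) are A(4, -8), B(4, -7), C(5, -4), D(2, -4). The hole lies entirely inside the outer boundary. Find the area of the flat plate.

Outer boundary:
Σ = (18) + (-56) + (-24) + (-74) + (-108) + (23) = -221
Area = |Σ|/2 = 110.5.
Hole:
Σ = (4) + (19) + (-12) + (0) = 11
Area = |Σ|/2 = 5.5.
Net area = 110.5 − 5.5 = 105.

105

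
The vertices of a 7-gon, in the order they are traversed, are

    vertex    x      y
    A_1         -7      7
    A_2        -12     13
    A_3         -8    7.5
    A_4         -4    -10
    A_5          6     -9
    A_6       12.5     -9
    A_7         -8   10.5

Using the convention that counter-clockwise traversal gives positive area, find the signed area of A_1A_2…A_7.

Apply Gauss's area formula: 2A = Σ (x_i·y_{i+1} − x_{i+1}·y_i), indices taken mod 7.
Σ = (-7) + (14) + (110) + (96) + (58.5) + (59.25) + (17.5) = 348.25
Signed area = Σ/2 = 174.125 (positive ⇒ counter-clockwise traversal).

174.125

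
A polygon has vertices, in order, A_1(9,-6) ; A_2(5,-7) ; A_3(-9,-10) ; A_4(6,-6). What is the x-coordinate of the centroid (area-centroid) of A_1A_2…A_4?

Apply Gauss's area formula. First the cross-terms c_i = x_i·y_{i+1} − x_{i+1}·y_i:
  -33, -113, 114, 18  ⇒  2A = -14, A = -7.
Then Σ (x_i + x_{i+1})·c_i = -82, so x̄ = -82 / (6·(-7)) = 41/21.

41/21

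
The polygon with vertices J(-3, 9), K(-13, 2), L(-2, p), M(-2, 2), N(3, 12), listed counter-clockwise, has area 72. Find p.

Write out the shoelace sum; only the two edges meeting at L involve p:
2·Area = [((-13)·p − (-2)·2) + ((-2)·2 − (-2)·p)] + 144
       = -11·p + 144 = 144
⇒ p = 0.

0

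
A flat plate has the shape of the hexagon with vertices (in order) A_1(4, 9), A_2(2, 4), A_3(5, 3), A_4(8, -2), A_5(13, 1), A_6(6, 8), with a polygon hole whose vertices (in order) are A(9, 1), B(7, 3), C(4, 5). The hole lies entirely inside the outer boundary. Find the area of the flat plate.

51

Outer boundary:
A_1→A_2: (4)(4) − (2)(9) = -2
A_2→A_3: (2)(3) − (5)(4) = -14
A_3→A_4: (5)(-2) − (8)(3) = -34
A_4→A_5: (8)(1) − (13)(-2) = 34
A_5→A_6: (13)(8) − (6)(1) = 98
A_6→A_1: (6)(9) − (4)(8) = 22
Σ = 104
Area = |Σ|/2 = 52.
Hole:
Σ = (20) + (23) + (-41) = 2
Area = |Σ|/2 = 1.
Net area = 52 − 1 = 51.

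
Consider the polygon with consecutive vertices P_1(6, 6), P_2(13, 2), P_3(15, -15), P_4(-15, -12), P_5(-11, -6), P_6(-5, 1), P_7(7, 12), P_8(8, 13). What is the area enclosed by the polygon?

Σ = (-66) + (-225) + (-405) + (-42) + (-41) + (-67) + (-5) + (-30) = -881
Area = |Σ|/2 = 440.5.

440.5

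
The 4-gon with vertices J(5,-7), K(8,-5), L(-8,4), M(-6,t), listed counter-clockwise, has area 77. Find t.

-5

The doubled signed area Σ (x_i y_{i+1} − x_{i+1} y_i) is linear in t.
With t=0 it equals 89; the coefficient of t is -13 (from the two edges through M).
So -13·t + 89 = 2·77 = 154 ⇒ t = -5.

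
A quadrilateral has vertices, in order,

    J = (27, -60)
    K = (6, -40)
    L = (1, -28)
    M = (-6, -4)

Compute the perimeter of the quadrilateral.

132

|JK| = √((-21)² + (20)²) = √841 = 29
|KL| = √((-5)² + (12)²) = √169 = 13
|LM| = √((-7)² + (24)²) = √625 = 25
|MJ| = √((33)² + (-56)²) = √4225 = 65
Perimeter = 29 + 13 + 25 + 65 = 132.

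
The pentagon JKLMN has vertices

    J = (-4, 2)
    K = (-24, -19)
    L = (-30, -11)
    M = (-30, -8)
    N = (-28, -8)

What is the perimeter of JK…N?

70

|JK| = √((-20)² + (-21)²) = √841 = 29
|KL| = √((-6)² + (8)²) = √100 = 10
|LM| = √((0)² + (3)²) = √9 = 3
|MN| = √((2)² + (0)²) = √4 = 2
|NJ| = √((24)² + (10)²) = √676 = 26
Perimeter = 29 + 10 + 3 + 2 + 26 = 70.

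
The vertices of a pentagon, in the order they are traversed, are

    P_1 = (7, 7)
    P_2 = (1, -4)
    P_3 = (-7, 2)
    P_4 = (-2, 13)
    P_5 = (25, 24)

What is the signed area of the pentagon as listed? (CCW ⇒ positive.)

Σ = (-35) + (-26) + (-87) + (-373) + (7) = -514
Signed area = Σ/2 = -257 (negative ⇒ clockwise traversal).

-257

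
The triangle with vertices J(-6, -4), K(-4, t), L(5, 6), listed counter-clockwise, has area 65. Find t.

-14

The doubled signed area Σ (x_i y_{i+1} − x_{i+1} y_i) is linear in t.
With t=0 it equals -24; the coefficient of t is -11 (from the two edges through K).
So -11·t + -24 = 2·65 = 130 ⇒ t = -14.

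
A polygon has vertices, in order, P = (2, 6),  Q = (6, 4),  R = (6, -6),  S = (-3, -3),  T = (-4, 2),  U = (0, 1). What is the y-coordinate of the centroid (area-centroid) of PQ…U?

-13/37

Apply the shoelace formula. First the cross-terms c_i = x_i·y_{i+1} − x_{i+1}·y_i:
  -28, -60, -36, -18, -4, -2  ⇒  2A = -148, A = -74.
Then Σ (y_i + y_{i+1})·c_i = 156, so ȳ = 156 / (6·(-74)) = -13/37.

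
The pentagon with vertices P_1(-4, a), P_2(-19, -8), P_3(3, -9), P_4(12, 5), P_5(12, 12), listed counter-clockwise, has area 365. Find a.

Write out the shoelace sum; only the two edges meeting at P_1 involve a:
2·Area = [(12·a − (-4)·12) + ((-4)·(-8) − (-19)·a)] + 402
       = 31·a + 482 = 730
⇒ a = 8.

8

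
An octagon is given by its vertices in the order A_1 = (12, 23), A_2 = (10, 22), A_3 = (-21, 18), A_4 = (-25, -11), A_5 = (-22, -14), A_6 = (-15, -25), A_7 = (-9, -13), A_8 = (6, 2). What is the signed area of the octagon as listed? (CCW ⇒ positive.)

A_1→A_2: (12)(22) − (10)(23) = 34
A_2→A_3: (10)(18) − (-21)(22) = 642
A_3→A_4: (-21)(-11) − (-25)(18) = 681
A_4→A_5: (-25)(-14) − (-22)(-11) = 108
A_5→A_6: (-22)(-25) − (-15)(-14) = 340
A_6→A_7: (-15)(-13) − (-9)(-25) = -30
A_7→A_8: (-9)(2) − (6)(-13) = 60
A_8→A_1: (6)(23) − (12)(2) = 114
Σ = 1949
Signed area = Σ/2 = 974.5 (positive ⇒ counter-clockwise traversal).

974.5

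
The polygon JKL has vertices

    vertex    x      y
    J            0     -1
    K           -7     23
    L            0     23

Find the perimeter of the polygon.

56

|JK| = √((-7)² + (24)²) = √625 = 25
|KL| = √((7)² + (0)²) = √49 = 7
|LJ| = √((0)² + (-24)²) = √576 = 24
Perimeter = 25 + 7 + 24 = 56.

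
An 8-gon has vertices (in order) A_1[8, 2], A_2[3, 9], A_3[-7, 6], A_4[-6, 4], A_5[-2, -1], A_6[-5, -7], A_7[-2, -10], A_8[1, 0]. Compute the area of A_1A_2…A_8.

Apply the shoelace (surveyor's) formula: 2A = Σ (x_i·y_{i+1} − x_{i+1}·y_i), indices taken mod 8.
Σ = (66) + (81) + (8) + (14) + (9) + (36) + (10) + (2) = 226
Area = |Σ|/2 = 113.

113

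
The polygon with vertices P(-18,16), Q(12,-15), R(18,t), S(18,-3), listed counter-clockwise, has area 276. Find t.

Write out the shoelace sum; only the two edges meeting at R involve t:
2·Area = [(12·t − 18·(-15)) + (18·(-3) − 18·t)] + 312
       = -6·t + 528 = 552
⇒ t = -4.

-4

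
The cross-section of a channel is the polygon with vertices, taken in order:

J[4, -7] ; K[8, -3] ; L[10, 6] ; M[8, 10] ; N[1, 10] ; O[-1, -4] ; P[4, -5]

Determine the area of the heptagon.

131.5

J→K: (4)(-3) − (8)(-7) = 44
K→L: (8)(6) − (10)(-3) = 78
L→M: (10)(10) − (8)(6) = 52
M→N: (8)(10) − (1)(10) = 70
N→O: (1)(-4) − (-1)(10) = 6
O→P: (-1)(-5) − (4)(-4) = 21
P→J: (4)(-7) − (4)(-5) = -8
Σ = 263
Area = |Σ|/2 = 131.5.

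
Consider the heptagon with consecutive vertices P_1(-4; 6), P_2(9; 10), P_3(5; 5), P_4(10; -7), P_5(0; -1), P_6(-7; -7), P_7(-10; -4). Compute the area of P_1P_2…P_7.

159.5

Apply Gauss's area formula: 2A = Σ (x_i·y_{i+1} − x_{i+1}·y_i), indices taken mod 7.
Cross-terms: -94, -5, -85, -10, -7, -42, -76  ⇒  Σ = -319
Area = |Σ|/2 = 159.5.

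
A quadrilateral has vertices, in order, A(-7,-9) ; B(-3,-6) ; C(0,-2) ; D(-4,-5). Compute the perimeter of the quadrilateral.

20

|AB| = √((4)² + (3)²) = √25 = 5
|BC| = √((3)² + (4)²) = √25 = 5
|CD| = √((-4)² + (-3)²) = √25 = 5
|DA| = √((-3)² + (-4)²) = √25 = 5
Perimeter = 5 + 5 + 5 + 5 = 20.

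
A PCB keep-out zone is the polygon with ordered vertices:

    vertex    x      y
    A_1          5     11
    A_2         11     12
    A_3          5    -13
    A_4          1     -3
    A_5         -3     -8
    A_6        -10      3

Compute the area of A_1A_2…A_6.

248.5

Apply the shoelace formula: 2A = Σ (x_i·y_{i+1} − x_{i+1}·y_i), indices taken mod 6.
Σ = (-61) + (-203) + (-2) + (-17) + (-89) + (-125) = -497
Area = |Σ|/2 = 248.5.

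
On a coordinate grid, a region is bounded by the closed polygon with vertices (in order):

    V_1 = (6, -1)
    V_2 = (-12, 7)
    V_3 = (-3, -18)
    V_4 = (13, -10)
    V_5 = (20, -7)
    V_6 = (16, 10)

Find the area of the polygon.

Apply the surveyor's formula: 2A = Σ (x_i·y_{i+1} − x_{i+1}·y_i), indices taken mod 6.
V_1→V_2: (6)(7) − (-12)(-1) = 30
V_2→V_3: (-12)(-18) − (-3)(7) = 237
V_3→V_4: (-3)(-10) − (13)(-18) = 264
V_4→V_5: (13)(-7) − (20)(-10) = 109
V_5→V_6: (20)(10) − (16)(-7) = 312
V_6→V_1: (16)(-1) − (6)(10) = -76
Σ = 876
Area = |Σ|/2 = 438.

438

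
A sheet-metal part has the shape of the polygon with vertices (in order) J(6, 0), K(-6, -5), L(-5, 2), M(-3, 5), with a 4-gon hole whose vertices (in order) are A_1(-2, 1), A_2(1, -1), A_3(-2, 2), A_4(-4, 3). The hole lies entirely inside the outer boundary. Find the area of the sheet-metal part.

55.5

Outer boundary:
Apply Gauss's area formula: 2A = Σ (x_i·y_{i+1} − x_{i+1}·y_i), indices taken mod 4.
Σ = (-30) + (-37) + (-19) + (-30) = -116
Area = |Σ|/2 = 58.
Hole:
A_1→A_2: (-2)(-1) − (1)(1) = 1
A_2→A_3: (1)(2) − (-2)(-1) = 0
A_3→A_4: (-2)(3) − (-4)(2) = 2
A_4→A_1: (-4)(1) − (-2)(3) = 2
Σ = 5
Area = |Σ|/2 = 2.5.
Net area = 58 − 2.5 = 55.5.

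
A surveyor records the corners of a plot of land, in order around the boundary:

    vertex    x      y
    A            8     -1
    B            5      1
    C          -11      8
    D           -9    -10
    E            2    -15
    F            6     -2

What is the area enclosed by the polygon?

248.5

Apply the shoelace formula: 2A = Σ (x_i·y_{i+1} − x_{i+1}·y_i), indices taken mod 6.
Cross-terms: 13, 51, 182, 155, 86, 10  ⇒  Σ = 497
Area = |Σ|/2 = 248.5.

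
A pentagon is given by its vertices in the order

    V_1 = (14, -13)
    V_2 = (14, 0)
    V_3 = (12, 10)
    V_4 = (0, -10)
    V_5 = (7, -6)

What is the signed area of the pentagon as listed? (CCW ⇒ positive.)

132.5

Apply the shoelace formula: 2A = Σ (x_i·y_{i+1} − x_{i+1}·y_i), indices taken mod 5.
Cross-terms: 182, 140, -120, 70, -7  ⇒  Σ = 265
Signed area = Σ/2 = 132.5 (positive ⇒ counter-clockwise traversal).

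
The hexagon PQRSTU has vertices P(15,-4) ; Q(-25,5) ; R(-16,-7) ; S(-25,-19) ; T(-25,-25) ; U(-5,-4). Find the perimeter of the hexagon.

126

|PQ| = √((-40)² + (9)²) = √1681 = 41
|QR| = √((9)² + (-12)²) = √225 = 15
|RS| = √((-9)² + (-12)²) = √225 = 15
|ST| = √((0)² + (-6)²) = √36 = 6
|TU| = √((20)² + (21)²) = √841 = 29
|UP| = √((20)² + (0)²) = √400 = 20
Perimeter = 41 + 15 + 15 + 6 + 29 + 20 = 126.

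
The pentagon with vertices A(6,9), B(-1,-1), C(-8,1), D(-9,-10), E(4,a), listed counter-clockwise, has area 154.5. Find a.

The doubled signed area Σ (x_i y_{i+1} − x_{i+1} y_i) is linear in a.
With a=0 it equals 159; the coefficient of a is -15 (from the two edges through E).
So -15·a + 159 = 2·154.5 = 309 ⇒ a = -10.

-10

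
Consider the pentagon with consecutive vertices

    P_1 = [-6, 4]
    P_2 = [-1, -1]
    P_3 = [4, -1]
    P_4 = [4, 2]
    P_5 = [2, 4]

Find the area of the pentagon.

Apply the surveyor's formula: 2A = Σ (x_i·y_{i+1} − x_{i+1}·y_i), indices taken mod 5.
Σ = (10) + (5) + (12) + (12) + (32) = 71
Area = |Σ|/2 = 35.5.

35.5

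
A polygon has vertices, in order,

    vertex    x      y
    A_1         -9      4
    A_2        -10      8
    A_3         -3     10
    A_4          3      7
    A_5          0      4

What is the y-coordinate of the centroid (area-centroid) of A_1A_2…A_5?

733/111

Apply the surveyor's formula. First the cross-terms c_i = x_i·y_{i+1} − x_{i+1}·y_i:
  -32, -76, -51, 12, 36  ⇒  2A = -111, A = -55.5.
Then Σ (y_i + y_{i+1})·c_i = -2199, so ȳ = -2199 / (6·(-55.5)) = 733/111.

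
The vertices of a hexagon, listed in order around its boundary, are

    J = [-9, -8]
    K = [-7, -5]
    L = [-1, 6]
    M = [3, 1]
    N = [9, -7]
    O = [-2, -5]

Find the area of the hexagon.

Apply the surveyor's formula: 2A = Σ (x_i·y_{i+1} − x_{i+1}·y_i), indices taken mod 6.
Σ = (-11) + (-47) + (-19) + (-30) + (-59) + (-29) = -195
Area = |Σ|/2 = 97.5.

97.5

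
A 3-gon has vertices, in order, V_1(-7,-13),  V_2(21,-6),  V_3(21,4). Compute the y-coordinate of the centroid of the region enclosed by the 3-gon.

-5

Apply the shoelace (surveyor's) formula. First the cross-terms c_i = x_i·y_{i+1} − x_{i+1}·y_i:
  315, 210, -245  ⇒  2A = 280, A = 140.
Then Σ (y_i + y_{i+1})·c_i = -4200, so ȳ = -4200 / (6·140) = -5.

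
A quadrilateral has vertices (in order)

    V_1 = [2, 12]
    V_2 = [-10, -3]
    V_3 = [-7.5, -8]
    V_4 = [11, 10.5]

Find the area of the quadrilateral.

Apply the surveyor's formula: 2A = Σ (x_i·y_{i+1} − x_{i+1}·y_i), indices taken mod 4.
Σ = (114) + (57.5) + (9.25) + (111) = 291.75
Area = |Σ|/2 = 145.875.

145.875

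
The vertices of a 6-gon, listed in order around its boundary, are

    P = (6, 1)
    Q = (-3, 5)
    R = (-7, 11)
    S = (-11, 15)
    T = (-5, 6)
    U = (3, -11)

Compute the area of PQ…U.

Apply the shoelace formula: 2A = Σ (x_i·y_{i+1} − x_{i+1}·y_i), indices taken mod 6.
P→Q: (6)(5) − (-3)(1) = 33
Q→R: (-3)(11) − (-7)(5) = 2
R→S: (-7)(15) − (-11)(11) = 16
S→T: (-11)(6) − (-5)(15) = 9
T→U: (-5)(-11) − (3)(6) = 37
U→P: (3)(1) − (6)(-11) = 69
Σ = 166
Area = |Σ|/2 = 83.

83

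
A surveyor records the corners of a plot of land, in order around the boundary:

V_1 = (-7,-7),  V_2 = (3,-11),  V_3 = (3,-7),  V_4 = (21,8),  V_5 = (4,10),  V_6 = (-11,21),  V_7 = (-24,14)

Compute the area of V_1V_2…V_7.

Apply the shoelace formula: 2A = Σ (x_i·y_{i+1} − x_{i+1}·y_i), indices taken mod 7.
Σ = (98) + (12) + (171) + (178) + (194) + (350) + (266) = 1269
Area = |Σ|/2 = 634.5.

634.5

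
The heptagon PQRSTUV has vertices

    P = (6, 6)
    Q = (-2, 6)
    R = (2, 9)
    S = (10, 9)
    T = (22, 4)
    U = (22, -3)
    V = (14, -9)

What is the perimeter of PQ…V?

68

|PQ| = √((-8)² + (0)²) = √64 = 8
|QR| = √((4)² + (3)²) = √25 = 5
|RS| = √((8)² + (0)²) = √64 = 8
|ST| = √((12)² + (-5)²) = √169 = 13
|TU| = √((0)² + (-7)²) = √49 = 7
|UV| = √((-8)² + (-6)²) = √100 = 10
|VP| = √((-8)² + (15)²) = √289 = 17
Perimeter = 8 + 5 + 8 + 13 + 7 + 10 + 17 = 68.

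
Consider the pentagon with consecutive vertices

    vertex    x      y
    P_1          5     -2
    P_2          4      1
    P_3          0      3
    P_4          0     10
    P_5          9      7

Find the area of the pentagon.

Apply the shoelace formula: 2A = Σ (x_i·y_{i+1} − x_{i+1}·y_i), indices taken mod 5.
Σ = (13) + (12) + (0) + (-90) + (-53) = -118
Area = |Σ|/2 = 59.

59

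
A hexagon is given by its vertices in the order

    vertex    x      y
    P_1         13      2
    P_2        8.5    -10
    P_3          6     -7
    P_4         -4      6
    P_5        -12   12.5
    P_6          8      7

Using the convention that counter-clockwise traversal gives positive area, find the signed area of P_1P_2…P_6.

-187.75

Cross-terms: -147, 0.5, 8, 22, -184, -75  ⇒  Σ = -375.5
Signed area = Σ/2 = -187.75 (negative ⇒ clockwise traversal).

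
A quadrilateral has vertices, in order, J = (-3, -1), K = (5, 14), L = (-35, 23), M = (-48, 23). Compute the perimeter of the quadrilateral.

|JK| = √((8)² + (15)²) = √289 = 17
|KL| = √((-40)² + (9)²) = √1681 = 41
|LM| = √((-13)² + (0)²) = √169 = 13
|MJ| = √((45)² + (-24)²) = √2601 = 51
Perimeter = 17 + 41 + 13 + 51 = 122.

122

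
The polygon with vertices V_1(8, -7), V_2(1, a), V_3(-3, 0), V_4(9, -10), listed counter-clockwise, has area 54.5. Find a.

5

The doubled signed area Σ (x_i y_{i+1} − x_{i+1} y_i) is linear in a.
With a=0 it equals 54; the coefficient of a is 11 (from the two edges through V_2).
So 11·a + 54 = 2·54.5 = 109 ⇒ a = 5.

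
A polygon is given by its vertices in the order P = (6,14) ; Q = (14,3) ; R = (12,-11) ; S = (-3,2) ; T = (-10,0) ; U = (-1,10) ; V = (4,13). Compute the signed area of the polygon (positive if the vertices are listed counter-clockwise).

Apply the surveyor's formula: 2A = Σ (x_i·y_{i+1} − x_{i+1}·y_i), indices taken mod 7.
P→Q: (6)(3) − (14)(14) = -178
Q→R: (14)(-11) − (12)(3) = -190
R→S: (12)(2) − (-3)(-11) = -9
S→T: (-3)(0) − (-10)(2) = 20
T→U: (-10)(10) − (-1)(0) = -100
U→V: (-1)(13) − (4)(10) = -53
V→P: (4)(14) − (6)(13) = -22
Σ = -532
Signed area = Σ/2 = -266 (negative ⇒ clockwise traversal).

-266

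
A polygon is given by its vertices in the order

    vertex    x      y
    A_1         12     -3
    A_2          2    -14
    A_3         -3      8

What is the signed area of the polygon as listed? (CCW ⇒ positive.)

-137.5

Apply Gauss's area formula: 2A = Σ (x_i·y_{i+1} − x_{i+1}·y_i), indices taken mod 3.
Σ = (-162) + (-26) + (-87) = -275
Signed area = Σ/2 = -137.5 (negative ⇒ clockwise traversal).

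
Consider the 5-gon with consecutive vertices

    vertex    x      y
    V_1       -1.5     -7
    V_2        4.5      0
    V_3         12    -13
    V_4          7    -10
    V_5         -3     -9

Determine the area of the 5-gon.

Apply the shoelace formula: 2A = Σ (x_i·y_{i+1} − x_{i+1}·y_i), indices taken mod 5.
Cross-terms: 31.5, -58.5, -29, -93, 7.5  ⇒  Σ = -141.5
Area = |Σ|/2 = 70.75.

70.75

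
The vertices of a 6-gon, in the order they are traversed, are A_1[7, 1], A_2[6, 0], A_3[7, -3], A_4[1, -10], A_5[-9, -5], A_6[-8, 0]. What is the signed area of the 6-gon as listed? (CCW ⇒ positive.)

-117

Apply the shoelace (surveyor's) formula: 2A = Σ (x_i·y_{i+1} − x_{i+1}·y_i), indices taken mod 6.
Cross-terms: -6, -18, -67, -95, -40, -8  ⇒  Σ = -234
Signed area = Σ/2 = -117 (negative ⇒ clockwise traversal).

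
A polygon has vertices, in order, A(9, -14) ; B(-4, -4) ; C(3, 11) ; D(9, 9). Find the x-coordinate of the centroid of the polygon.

Apply Gauss's area formula. First the cross-terms c_i = x_i·y_{i+1} − x_{i+1}·y_i:
  -92, -32, -72, -207  ⇒  2A = -403, A = -201.5.
Then Σ (x_i + x_{i+1})·c_i = -5018, so x̄ = -5018 / (6·(-201.5)) = 386/93.

386/93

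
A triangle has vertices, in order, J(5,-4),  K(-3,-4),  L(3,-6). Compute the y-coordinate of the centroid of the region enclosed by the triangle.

-14/3

Apply the shoelace formula. First the cross-terms c_i = x_i·y_{i+1} − x_{i+1}·y_i:
  -32, 30, 18  ⇒  2A = 16, A = 8.
Then Σ (y_i + y_{i+1})·c_i = -224, so ȳ = -224 / (6·8) = -14/3.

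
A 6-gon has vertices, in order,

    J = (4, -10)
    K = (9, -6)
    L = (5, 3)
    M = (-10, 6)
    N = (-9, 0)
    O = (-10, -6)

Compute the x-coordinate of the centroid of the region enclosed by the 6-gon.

Apply the shoelace (surveyor's) formula. First the cross-terms c_i = x_i·y_{i+1} − x_{i+1}·y_i:
  66, 57, 60, 54, 54, 124  ⇒  2A = 415, A = 207.5.
Then Σ (x_i + x_{i+1})·c_i = -1440, so x̄ = -1440 / (6·207.5) = -96/83.

-96/83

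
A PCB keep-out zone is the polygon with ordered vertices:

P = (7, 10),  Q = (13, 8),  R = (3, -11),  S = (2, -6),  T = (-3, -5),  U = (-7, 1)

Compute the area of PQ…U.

190

Apply Gauss's area formula: 2A = Σ (x_i·y_{i+1} − x_{i+1}·y_i), indices taken mod 6.
Σ = (-74) + (-167) + (4) + (-28) + (-38) + (-77) = -380
Area = |Σ|/2 = 190.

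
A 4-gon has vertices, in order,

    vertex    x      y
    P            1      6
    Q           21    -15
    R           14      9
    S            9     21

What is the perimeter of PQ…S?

84

|PQ| = √((20)² + (-21)²) = √841 = 29
|QR| = √((-7)² + (24)²) = √625 = 25
|RS| = √((-5)² + (12)²) = √169 = 13
|SP| = √((-8)² + (-15)²) = √289 = 17
Perimeter = 29 + 25 + 13 + 17 = 84.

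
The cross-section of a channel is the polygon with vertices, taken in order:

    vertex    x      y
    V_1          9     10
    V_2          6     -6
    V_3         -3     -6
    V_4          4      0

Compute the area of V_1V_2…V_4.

52

Apply the shoelace (surveyor's) formula: 2A = Σ (x_i·y_{i+1} − x_{i+1}·y_i), indices taken mod 4.
Σ = (-114) + (-54) + (24) + (40) = -104
Area = |Σ|/2 = 52.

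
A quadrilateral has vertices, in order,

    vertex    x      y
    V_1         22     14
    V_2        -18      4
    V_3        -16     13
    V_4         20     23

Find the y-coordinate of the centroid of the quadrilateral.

Apply the surveyor's formula. First the cross-terms c_i = x_i·y_{i+1} − x_{i+1}·y_i:
  340, -170, -628, -226  ⇒  2A = -684, A = -342.
Then Σ (y_i + y_{i+1})·c_i = -27740, so ȳ = -27740 / (6·(-342)) = 365/27.

365/27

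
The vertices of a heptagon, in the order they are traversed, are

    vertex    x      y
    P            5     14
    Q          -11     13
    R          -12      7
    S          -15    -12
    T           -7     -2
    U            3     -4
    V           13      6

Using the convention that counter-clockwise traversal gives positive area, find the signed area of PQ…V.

Cross-terms: 219, 79, 249, -54, 34, 70, 152  ⇒  Σ = 749
Signed area = Σ/2 = 374.5 (positive ⇒ counter-clockwise traversal).

374.5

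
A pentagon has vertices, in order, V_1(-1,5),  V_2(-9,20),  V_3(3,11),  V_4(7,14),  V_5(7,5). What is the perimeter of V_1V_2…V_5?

54

|V_1V_2| = √((-8)² + (15)²) = √289 = 17
|V_2V_3| = √((12)² + (-9)²) = √225 = 15
|V_3V_4| = √((4)² + (3)²) = √25 = 5
|V_4V_5| = √((0)² + (-9)²) = √81 = 9
|V_5V_1| = √((-8)² + (0)²) = √64 = 8
Perimeter = 17 + 15 + 5 + 9 + 8 = 54.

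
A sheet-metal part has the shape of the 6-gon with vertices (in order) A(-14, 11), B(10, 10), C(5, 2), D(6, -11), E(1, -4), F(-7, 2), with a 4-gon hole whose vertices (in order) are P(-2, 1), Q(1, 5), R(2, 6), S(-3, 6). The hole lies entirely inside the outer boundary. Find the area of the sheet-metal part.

Outer boundary:
Apply the shoelace formula: 2A = Σ (x_i·y_{i+1} − x_{i+1}·y_i), indices taken mod 6.
Σ = (-250) + (-30) + (-67) + (-13) + (-26) + (-49) = -435
Area = |Σ|/2 = 217.5.
Hole:
Cross-terms: -11, -4, 30, 9  ⇒  Σ = 24
Area = |Σ|/2 = 12.
Net area = 217.5 − 12 = 205.5.

205.5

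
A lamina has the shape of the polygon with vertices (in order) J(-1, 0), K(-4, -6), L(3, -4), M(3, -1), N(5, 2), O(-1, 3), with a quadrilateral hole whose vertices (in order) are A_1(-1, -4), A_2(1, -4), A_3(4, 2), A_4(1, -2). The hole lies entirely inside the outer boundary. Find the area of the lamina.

35

Outer boundary:
Σ = (6) + (34) + (9) + (11) + (17) + (3) = 80
Area = |Σ|/2 = 40.
Hole:
Apply the shoelace formula: 2A = Σ (x_i·y_{i+1} − x_{i+1}·y_i), indices taken mod 4.
Σ = (8) + (18) + (-10) + (-6) = 10
Area = |Σ|/2 = 5.
Net area = 40 − 5 = 35.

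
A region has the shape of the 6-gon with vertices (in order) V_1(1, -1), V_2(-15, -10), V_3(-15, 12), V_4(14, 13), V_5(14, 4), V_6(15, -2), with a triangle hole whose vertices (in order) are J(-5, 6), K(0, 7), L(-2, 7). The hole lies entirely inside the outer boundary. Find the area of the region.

Outer boundary:
Apply Gauss's area formula: 2A = Σ (x_i·y_{i+1} − x_{i+1}·y_i), indices taken mod 6.
Σ = (-25) + (-330) + (-363) + (-126) + (-88) + (-13) = -945
Area = |Σ|/2 = 472.5.
Hole:
Cross-terms: -35, 14, 23  ⇒  Σ = 2
Area = |Σ|/2 = 1.
Net area = 472.5 − 1 = 471.5.

471.5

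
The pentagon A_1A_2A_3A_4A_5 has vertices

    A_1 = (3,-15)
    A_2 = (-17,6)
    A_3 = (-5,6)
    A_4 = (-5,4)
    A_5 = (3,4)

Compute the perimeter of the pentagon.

|A_1A_2| = √((-20)² + (21)²) = √841 = 29
|A_2A_3| = √((12)² + (0)²) = √144 = 12
|A_3A_4| = √((0)² + (-2)²) = √4 = 2
|A_4A_5| = √((8)² + (0)²) = √64 = 8
|A_5A_1| = √((0)² + (-19)²) = √361 = 19
Perimeter = 29 + 12 + 2 + 8 + 19 = 70.

70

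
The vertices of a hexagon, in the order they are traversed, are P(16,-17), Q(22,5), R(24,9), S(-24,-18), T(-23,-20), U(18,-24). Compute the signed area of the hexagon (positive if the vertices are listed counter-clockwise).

P→Q: (16)(5) − (22)(-17) = 454
Q→R: (22)(9) − (24)(5) = 78
R→S: (24)(-18) − (-24)(9) = -216
S→T: (-24)(-20) − (-23)(-18) = 66
T→U: (-23)(-24) − (18)(-20) = 912
U→P: (18)(-17) − (16)(-24) = 78
Σ = 1372
Signed area = Σ/2 = 686 (positive ⇒ counter-clockwise traversal).

686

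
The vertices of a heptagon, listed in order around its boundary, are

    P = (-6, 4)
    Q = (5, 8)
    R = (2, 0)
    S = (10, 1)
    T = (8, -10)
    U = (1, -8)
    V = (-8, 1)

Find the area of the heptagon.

166.5

Apply the surveyor's formula: 2A = Σ (x_i·y_{i+1} − x_{i+1}·y_i), indices taken mod 7.
Σ = (-68) + (-16) + (2) + (-108) + (-54) + (-63) + (-26) = -333
Area = |Σ|/2 = 166.5.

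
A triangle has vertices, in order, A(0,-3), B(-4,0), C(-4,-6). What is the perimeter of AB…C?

|AB| = √((-4)² + (3)²) = √25 = 5
|BC| = √((0)² + (-6)²) = √36 = 6
|CA| = √((4)² + (3)²) = √25 = 5
Perimeter = 5 + 6 + 5 = 16.

16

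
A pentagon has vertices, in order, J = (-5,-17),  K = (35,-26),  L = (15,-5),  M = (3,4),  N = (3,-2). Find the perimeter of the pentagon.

|JK| = √((40)² + (-9)²) = √1681 = 41
|KL| = √((-20)² + (21)²) = √841 = 29
|LM| = √((-12)² + (9)²) = √225 = 15
|MN| = √((0)² + (-6)²) = √36 = 6
|NJ| = √((-8)² + (-15)²) = √289 = 17
Perimeter = 41 + 29 + 15 + 6 + 17 = 108.

108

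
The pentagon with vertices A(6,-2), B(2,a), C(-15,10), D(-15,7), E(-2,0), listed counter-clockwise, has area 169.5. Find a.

12

The doubled signed area Σ (x_i y_{i+1} − x_{i+1} y_i) is linear in a.
With a=0 it equals 87; the coefficient of a is 21 (from the two edges through B).
So 21·a + 87 = 2·169.5 = 339 ⇒ a = 12.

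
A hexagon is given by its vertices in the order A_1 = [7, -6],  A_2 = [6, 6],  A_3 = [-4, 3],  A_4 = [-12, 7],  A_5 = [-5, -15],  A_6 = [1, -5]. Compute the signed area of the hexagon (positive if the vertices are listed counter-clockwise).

206

Apply the shoelace formula: 2A = Σ (x_i·y_{i+1} − x_{i+1}·y_i), indices taken mod 6.
A_1→A_2: (7)(6) − (6)(-6) = 78
A_2→A_3: (6)(3) − (-4)(6) = 42
A_3→A_4: (-4)(7) − (-12)(3) = 8
A_4→A_5: (-12)(-15) − (-5)(7) = 215
A_5→A_6: (-5)(-5) − (1)(-15) = 40
A_6→A_1: (1)(-6) − (7)(-5) = 29
Σ = 412
Signed area = Σ/2 = 206 (positive ⇒ counter-clockwise traversal).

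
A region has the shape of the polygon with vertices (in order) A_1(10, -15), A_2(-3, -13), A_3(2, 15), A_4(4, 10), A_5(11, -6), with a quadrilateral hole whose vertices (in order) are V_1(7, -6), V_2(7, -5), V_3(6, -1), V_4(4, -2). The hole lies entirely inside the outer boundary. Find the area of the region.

Outer boundary:
Apply the shoelace (surveyor's) formula: 2A = Σ (x_i·y_{i+1} − x_{i+1}·y_i), indices taken mod 5.
A_1→A_2: (10)(-13) − (-3)(-15) = -175
A_2→A_3: (-3)(15) − (2)(-13) = -19
A_3→A_4: (2)(10) − (4)(15) = -40
A_4→A_5: (4)(-6) − (11)(10) = -134
A_5→A_1: (11)(-15) − (10)(-6) = -105
Σ = -473
Area = |Σ|/2 = 236.5.
Hole:
Apply the shoelace formula: 2A = Σ (x_i·y_{i+1} − x_{i+1}·y_i), indices taken mod 4.
Σ = (7) + (23) + (-8) + (-10) = 12
Area = |Σ|/2 = 6.
Net area = 236.5 − 6 = 230.5.

230.5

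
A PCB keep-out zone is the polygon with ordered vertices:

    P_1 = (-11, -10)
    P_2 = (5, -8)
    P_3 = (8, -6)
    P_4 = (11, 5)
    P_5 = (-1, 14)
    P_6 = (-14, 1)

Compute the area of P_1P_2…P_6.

391.5

Cross-terms: 138, 34, 106, 159, 195, 151  ⇒  Σ = 783
Area = |Σ|/2 = 391.5.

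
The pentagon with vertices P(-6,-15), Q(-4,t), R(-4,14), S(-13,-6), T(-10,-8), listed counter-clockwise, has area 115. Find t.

Write out the shoelace sum; only the two edges meeting at Q involve t:
2·Area = [((-6)·t − (-4)·(-15)) + ((-4)·14 − (-4)·t)] + 352
       = -2·t + 236 = 230
⇒ t = 3.

3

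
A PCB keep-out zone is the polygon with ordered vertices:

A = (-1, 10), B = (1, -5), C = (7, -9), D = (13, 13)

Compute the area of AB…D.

Apply the shoelace (surveyor's) formula: 2A = Σ (x_i·y_{i+1} − x_{i+1}·y_i), indices taken mod 4.
Σ = (-5) + (26) + (208) + (143) = 372
Area = |Σ|/2 = 186.

186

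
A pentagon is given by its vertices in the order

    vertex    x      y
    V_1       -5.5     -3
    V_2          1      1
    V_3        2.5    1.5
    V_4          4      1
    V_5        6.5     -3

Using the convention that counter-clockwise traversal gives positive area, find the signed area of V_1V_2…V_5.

-30.75

Apply the shoelace (surveyor's) formula: 2A = Σ (x_i·y_{i+1} − x_{i+1}·y_i), indices taken mod 5.
Σ = (-2.5) + (-1) + (-3.5) + (-18.5) + (-36) = -61.5
Signed area = Σ/2 = -30.75 (negative ⇒ clockwise traversal).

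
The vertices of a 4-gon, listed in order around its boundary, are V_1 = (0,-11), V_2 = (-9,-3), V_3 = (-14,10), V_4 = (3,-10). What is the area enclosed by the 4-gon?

77

V_1→V_2: (0)(-3) − (-9)(-11) = -99
V_2→V_3: (-9)(10) − (-14)(-3) = -132
V_3→V_4: (-14)(-10) − (3)(10) = 110
V_4→V_1: (3)(-11) − (0)(-10) = -33
Σ = -154
Area = |Σ|/2 = 77.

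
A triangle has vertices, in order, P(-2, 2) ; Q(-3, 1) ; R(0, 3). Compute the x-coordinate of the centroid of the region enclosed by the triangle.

-5/3

Apply the surveyor's formula. First the cross-terms c_i = x_i·y_{i+1} − x_{i+1}·y_i:
  4, -9, 6  ⇒  2A = 1, A = 0.5.
Then Σ (x_i + x_{i+1})·c_i = -5, so x̄ = -5 / (6·0.5) = -5/3.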